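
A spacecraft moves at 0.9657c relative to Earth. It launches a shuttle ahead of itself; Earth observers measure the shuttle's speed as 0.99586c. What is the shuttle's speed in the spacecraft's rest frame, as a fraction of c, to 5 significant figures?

Inverse velocity addition: u' = (u − v)/(1 − uv/c²)
= (0.99586 − 0.9657)/(1 − 0.99586×0.9657) = 0.030160/0.03829800 = 0.78751

u' ≈ 0.78751c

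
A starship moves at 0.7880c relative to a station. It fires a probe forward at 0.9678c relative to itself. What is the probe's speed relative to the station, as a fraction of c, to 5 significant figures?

u ≈ 0.99613c

Relativistic velocity addition: u = (u' + v)/(1 + u'v/c²)
= (0.9678 + 0.7880)/(1 + 0.9678×0.7880) = 1.7558/1.762626 = 0.99613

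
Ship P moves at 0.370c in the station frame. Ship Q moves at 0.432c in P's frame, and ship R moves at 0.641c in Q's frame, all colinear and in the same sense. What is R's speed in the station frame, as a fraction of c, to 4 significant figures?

u ≈ 0.9233c

Compose boost 2: (0.432 + 0.370)/(1 + 0.432×0.370) = 0.8020/1.15984 = 0.691475
Compose boost 3: (0.641 + 0.691475)/(1 + 0.641×0.691475) = 1.33247/1.44324 = 0.9233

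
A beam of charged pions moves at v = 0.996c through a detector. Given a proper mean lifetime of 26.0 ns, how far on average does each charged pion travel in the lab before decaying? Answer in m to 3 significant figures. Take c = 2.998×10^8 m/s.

γ = 1/√(1 − 0.996²) = 11.192
Dilated lifetime: Δt = γτ₀ = 11.192 × 26.0 ns = 290.98 ns
d = vΔt = 0.996c × 290.98 ns = 2.9860×10^8 m/s × 2.9098×10^-7 s = 86.9 m

d ≈ 86.9 m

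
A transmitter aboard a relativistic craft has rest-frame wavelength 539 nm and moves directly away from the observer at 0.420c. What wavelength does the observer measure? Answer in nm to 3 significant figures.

λ_obs ≈ 843 nm

Relativistic Doppler: λ_obs = λ_src √((1+β)/(1−β))
= 539 × √(1.4200/0.58000) = 539 × 1.5647 = 843 nm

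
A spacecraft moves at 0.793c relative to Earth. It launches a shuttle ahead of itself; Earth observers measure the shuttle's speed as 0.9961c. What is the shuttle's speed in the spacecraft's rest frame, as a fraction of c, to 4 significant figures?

u' ≈ 0.9667c

Inverse velocity addition: u' = (u − v)/(1 − uv/c²)
= (0.9961 − 0.793)/(1 − 0.9961×0.793) = 0.2031/0.210093 = 0.9667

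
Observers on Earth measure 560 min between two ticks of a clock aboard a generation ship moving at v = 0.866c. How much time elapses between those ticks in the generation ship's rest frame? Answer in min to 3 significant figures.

γ = 1/√(1 − 0.866²) = 1.9998
Proper time: τ₀ = Δt/γ = 560/1.9998 = 280 min

τ₀ ≈ 280 min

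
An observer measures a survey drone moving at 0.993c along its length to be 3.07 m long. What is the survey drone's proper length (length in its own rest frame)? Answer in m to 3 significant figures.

L₀ ≈ 26.0 m

γ = 1/√(1 − 0.993²) = 8.4664
L₀ = γL = 8.4664 × 3.07 = 26.0 m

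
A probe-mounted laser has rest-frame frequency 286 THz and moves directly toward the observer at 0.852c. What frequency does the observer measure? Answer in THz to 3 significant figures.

f_obs ≈ 1010 THz

Relativistic Doppler: f_obs = f_src √((1+β)/(1−β))
= 286 × √(1.8520/0.14800) = 286 × 3.5374 = 1010 THz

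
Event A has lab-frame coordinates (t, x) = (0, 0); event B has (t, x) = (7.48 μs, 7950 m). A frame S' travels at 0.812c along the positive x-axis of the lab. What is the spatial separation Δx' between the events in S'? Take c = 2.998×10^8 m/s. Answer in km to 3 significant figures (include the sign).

γ = 1/√(1 − 0.812²) = 1.7133
Δx' = γ(Δx − vΔt) = 1.7133 × (7950 m − 0.812×(2.998×10^8 m/s)×7.48×10^-6 s)
= 1.7133 × (6129.1 m) = 10.5 km

Δx' ≈ 10.5 km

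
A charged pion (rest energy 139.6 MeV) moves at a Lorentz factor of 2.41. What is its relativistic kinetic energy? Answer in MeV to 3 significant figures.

γ = 2.41 (given)
K = (γ − 1)m₀c² = (2.41 − 1) × 139.6 MeV = 1.4100 × 139.6 MeV = 197 MeV

K ≈ 197 MeV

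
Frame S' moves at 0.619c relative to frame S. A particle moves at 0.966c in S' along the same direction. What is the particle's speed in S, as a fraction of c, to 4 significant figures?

u ≈ 0.9919c

Relativistic velocity addition: u = (u' + v)/(1 + u'v/c²)
= (0.966 + 0.619)/(1 + 0.966×0.619) = 1.585/1.59795 = 0.9919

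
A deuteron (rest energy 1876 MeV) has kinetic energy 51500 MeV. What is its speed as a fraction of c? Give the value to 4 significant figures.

γ = 1 + K/(m₀c²) = 1 + 51500/1876 = 28.4520
β = √(1 − 1/γ²) = 0.9994

β ≈ 0.9994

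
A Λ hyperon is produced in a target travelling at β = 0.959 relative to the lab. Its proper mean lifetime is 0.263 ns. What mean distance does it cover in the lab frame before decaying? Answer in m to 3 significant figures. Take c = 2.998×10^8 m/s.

d ≈ 0.267 m

γ = 1/√(1 − 0.959²) = 3.5285
Dilated lifetime: Δt = γτ₀ = 3.5285 × 0.263 ns = 0.92800 ns
d = vΔt = 0.959c × 0.92800 ns = 2.8751×10^8 m/s × 9.2800×10^-10 s = 0.267 m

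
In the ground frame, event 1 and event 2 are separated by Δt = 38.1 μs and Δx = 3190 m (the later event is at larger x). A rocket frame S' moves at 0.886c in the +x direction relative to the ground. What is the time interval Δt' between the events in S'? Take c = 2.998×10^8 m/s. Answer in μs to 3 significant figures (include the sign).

Δt' ≈ 61.8 μs

γ = 1/√(1 − 0.886²) = 2.1566
Δt' = γ(Δt − vΔx/c²) = 2.1566 × (38.1 μs − 0.886×3190 m / (2.998×10^8 m/s))
= 2.1566 × (28.673 μs) = 61.8 μs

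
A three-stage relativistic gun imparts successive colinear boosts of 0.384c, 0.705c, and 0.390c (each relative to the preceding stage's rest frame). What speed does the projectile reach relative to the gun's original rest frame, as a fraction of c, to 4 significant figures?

u ≈ 0.9346c

Compose boost 2: (0.705 + 0.384)/(1 + 0.705×0.384) = 1.089/1.27072 = 0.856994
Compose boost 3: (0.390 + 0.856994)/(1 + 0.390×0.856994) = 1.24699/1.33423 = 0.9346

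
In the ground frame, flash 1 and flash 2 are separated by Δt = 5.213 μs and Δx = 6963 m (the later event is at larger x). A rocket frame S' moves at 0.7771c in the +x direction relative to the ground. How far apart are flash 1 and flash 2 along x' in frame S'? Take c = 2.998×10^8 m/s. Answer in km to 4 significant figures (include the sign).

γ = 1/√(1 − 0.7771²) = 1.58887
Δx' = γ(Δx − vΔt) = 1.58887 × (6963 m − 0.7771×(2.998×10^8 m/s)×5.213×10^-6 s)
= 1.58887 × (5748.50 m) = 9.134 km

Δx' ≈ 9.134 km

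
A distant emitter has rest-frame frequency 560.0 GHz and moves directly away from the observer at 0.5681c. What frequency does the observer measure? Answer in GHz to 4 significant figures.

f_obs ≈ 293.9 GHz

Relativistic Doppler: f_obs = f_src √((1−β)/(1+β))
= 560.0 × √(0.431900/1.56810) = 560.0 × 0.524813 = 293.9 GHz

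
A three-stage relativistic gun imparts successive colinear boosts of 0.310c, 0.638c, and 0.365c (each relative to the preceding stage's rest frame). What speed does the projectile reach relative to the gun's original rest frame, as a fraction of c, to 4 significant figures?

u ≈ 0.8973c

Compose boost 2: (0.638 + 0.310)/(1 + 0.638×0.310) = 0.9480/1.19778 = 0.791464
Compose boost 3: (0.365 + 0.791464)/(1 + 0.365×0.791464) = 1.15646/1.28888 = 0.8973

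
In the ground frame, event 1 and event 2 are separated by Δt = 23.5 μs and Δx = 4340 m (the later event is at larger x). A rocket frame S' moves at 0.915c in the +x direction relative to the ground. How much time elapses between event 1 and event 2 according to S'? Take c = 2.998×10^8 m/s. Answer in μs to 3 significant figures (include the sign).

Δt' ≈ 25.4 μs

γ = 1/√(1 − 0.915²) = 2.4786
Δt' = γ(Δt − vΔx/c²) = 2.4786 × (23.5 μs − 0.915×4340 m / (2.998×10^8 m/s))
= 2.4786 × (10.254 μs) = 25.4 μs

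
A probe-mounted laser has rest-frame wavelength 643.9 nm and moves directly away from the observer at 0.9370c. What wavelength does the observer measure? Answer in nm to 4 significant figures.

Relativistic Doppler: λ_obs = λ_src √((1+β)/(1−β))
= 643.9 × √(1.93700/0.0630000) = 643.9 × 5.54491 = 3570 nm

λ_obs ≈ 3570 nm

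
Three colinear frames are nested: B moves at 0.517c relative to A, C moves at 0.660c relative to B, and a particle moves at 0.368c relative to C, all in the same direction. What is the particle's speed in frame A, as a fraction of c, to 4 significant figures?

u ≈ 0.9415c

Compose boost 2: (0.660 + 0.517)/(1 + 0.660×0.517) = 1.177/1.34122 = 0.877559
Compose boost 3: (0.368 + 0.877559)/(1 + 0.368×0.877559) = 1.24556/1.32294 = 0.9415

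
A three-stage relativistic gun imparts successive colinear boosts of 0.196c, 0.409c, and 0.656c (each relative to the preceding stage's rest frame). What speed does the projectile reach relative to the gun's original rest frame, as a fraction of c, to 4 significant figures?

Compose boost 2: (0.409 + 0.196)/(1 + 0.409×0.196) = 0.6050/1.08016 = 0.560100
Compose boost 3: (0.656 + 0.560100)/(1 + 0.656×0.560100) = 1.21610/1.36743 = 0.8893

u ≈ 0.8893c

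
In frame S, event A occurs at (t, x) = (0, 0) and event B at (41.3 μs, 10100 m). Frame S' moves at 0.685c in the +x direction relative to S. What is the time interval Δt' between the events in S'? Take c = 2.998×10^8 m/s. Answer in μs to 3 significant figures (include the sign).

γ = 1/√(1 − 0.685²) = 1.3726
Δt' = γ(Δt − vΔx/c²) = 1.3726 × (41.3 μs − 0.685×10100 m / (2.998×10^8 m/s))
= 1.3726 × (18.223 μs) = 25.0 μs

Δt' ≈ 25.0 μs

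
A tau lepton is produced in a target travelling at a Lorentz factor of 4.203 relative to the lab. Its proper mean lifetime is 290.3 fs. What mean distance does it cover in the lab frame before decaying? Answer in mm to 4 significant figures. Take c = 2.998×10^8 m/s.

d ≈ 0.3553 mm

β = √(1 − 1/γ²) = √(1 − 1/4.203²) = 0.971283
Dilated lifetime: Δt = γτ₀ = 4.203 × 290.3 fs = 1220.13 fs
d = vΔt = 0.971283c × 1220.13 fs = 2.91191×10^8 m/s × 1.22013×10^-12 s = 0.3553 mm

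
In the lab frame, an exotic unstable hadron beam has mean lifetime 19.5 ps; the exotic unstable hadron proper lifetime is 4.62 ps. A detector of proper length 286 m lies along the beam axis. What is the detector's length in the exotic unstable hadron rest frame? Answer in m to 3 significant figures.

Time dilation ⇒ γ = Δt/τ₀ = 19.5/4.62 = 4.2208
Length contraction: L = L₀/γ = 286/4.2208 = 67.8 m

L ≈ 67.8 m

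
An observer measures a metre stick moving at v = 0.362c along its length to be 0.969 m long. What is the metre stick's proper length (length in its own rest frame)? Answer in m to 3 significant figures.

γ = 1/√(1 − 0.362²) = 1.0728
L₀ = γL = 1.0728 × 0.969 = 1.04 m

L₀ ≈ 1.04 m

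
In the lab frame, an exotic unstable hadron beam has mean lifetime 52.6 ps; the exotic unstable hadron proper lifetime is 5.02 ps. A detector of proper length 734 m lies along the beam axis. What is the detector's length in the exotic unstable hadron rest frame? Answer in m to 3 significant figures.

Time dilation ⇒ γ = Δt/τ₀ = 52.6/5.02 = 10.478
Length contraction: L = L₀/γ = 734/10.478 = 70.1 m

L ≈ 70.1 m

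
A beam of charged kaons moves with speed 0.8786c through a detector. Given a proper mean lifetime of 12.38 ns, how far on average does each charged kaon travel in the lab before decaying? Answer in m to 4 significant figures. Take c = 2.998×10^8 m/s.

γ = 1/√(1 − 0.8786²) = 2.09398
Dilated lifetime: Δt = γτ₀ = 2.09398 × 12.38 ns = 25.9235 ns
d = vΔt = 0.8786c × 25.9235 ns = 2.63404×10^8 m/s × 2.59235×10^-8 s = 6.828 m

d ≈ 6.828 m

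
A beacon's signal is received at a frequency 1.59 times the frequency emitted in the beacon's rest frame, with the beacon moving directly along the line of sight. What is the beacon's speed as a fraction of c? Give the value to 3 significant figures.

f_obs/f_src = √((1+β)/(1−β)) = 1.59  ⇒  (1+β)/(1−β) = 2.5281
β = |1 − D²|/(1 + D²) = |1 − 2.5281|/(1 + 2.5281) = 0.433

β ≈ 0.433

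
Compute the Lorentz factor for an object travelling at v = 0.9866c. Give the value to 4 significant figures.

γ ≈ 6.129

γ = 1/√(1 − β²) = 1/√(1 − 0.9866²) = 1/√(0.0266204) = 6.129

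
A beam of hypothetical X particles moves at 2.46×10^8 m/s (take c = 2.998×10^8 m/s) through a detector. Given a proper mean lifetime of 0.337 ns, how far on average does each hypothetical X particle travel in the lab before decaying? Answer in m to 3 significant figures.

d ≈ 0.145 m

β = v/c = 2.46×10^8 / 2.998×10^8 = 0.82055
γ = 1/√(1 − 0.82055²) = 1.7495
Dilated lifetime: Δt = γτ₀ = 1.7495 × 0.337 ns = 0.58959 ns
d = vΔt = 0.82055c × 0.58959 ns = 2.4600×10^8 m/s × 5.8959×10^-10 s = 0.145 m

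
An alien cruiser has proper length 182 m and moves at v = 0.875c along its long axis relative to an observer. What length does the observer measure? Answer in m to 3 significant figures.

L ≈ 88.1 m

γ = 1/√(1 − 0.875²) = 2.0656
Length contraction: L = L₀/γ = 182/2.0656 = 88.1 m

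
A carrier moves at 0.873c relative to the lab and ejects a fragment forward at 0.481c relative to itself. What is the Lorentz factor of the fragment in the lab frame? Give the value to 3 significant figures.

u_lab = (0.481 + 0.873)/(1 + 0.481×0.873) = 1.354/1.41991 = 0.953580
γ = 1/√(1 − 0.953580²) = 3.32

γ ≈ 3.32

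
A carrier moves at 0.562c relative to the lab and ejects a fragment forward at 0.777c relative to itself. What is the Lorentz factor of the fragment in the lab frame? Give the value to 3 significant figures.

γ ≈ 2.76

u_lab = (0.777 + 0.562)/(1 + 0.777×0.562) = 1.339/1.43667 = 0.932014
γ = 1/√(1 − 0.932014²) = 2.76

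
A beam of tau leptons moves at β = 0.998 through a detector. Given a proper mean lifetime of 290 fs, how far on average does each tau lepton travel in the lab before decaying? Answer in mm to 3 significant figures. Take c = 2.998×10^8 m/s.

γ = 1/√(1 − 0.998²) = 15.819
Dilated lifetime: Δt = γτ₀ = 15.819 × 290 fs = 4587.6 fs
d = vΔt = 0.998c × 4587.6 fs = 2.9920×10^8 m/s × 4.5876×10^-12 s = 1.37 mm

d ≈ 1.37 mm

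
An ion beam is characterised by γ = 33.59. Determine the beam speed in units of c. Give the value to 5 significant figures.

β ≈ 0.99956

β = √(1 − 1/γ²) = √(1 − 1/33.59²) = √(0.9991137) = 0.99956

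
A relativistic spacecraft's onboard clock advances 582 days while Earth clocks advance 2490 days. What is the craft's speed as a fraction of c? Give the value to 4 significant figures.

γ = Δt/τ₀ = 2490/582 = 4.27835
β = √(1 − 1/γ²) = √(1 − 1/4.27835²) = 0.9723

β ≈ 0.9723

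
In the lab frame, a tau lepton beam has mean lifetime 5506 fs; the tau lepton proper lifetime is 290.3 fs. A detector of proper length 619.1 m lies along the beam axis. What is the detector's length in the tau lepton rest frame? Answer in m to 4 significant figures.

Time dilation ⇒ γ = Δt/τ₀ = 5506/290.3 = 18.9666
Length contraction: L = L₀/γ = 619.1/18.9666 = 32.64 m

L ≈ 32.64 m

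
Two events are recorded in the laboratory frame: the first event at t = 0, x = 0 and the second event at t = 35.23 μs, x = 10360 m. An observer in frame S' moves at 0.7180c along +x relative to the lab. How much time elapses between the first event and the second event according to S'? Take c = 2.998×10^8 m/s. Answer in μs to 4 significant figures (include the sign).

Δt' ≈ 14.97 μs

γ = 1/√(1 − 0.7180²) = 1.43669
Δt' = γ(Δt − vΔx/c²) = 1.43669 × (35.23 μs − 0.7180×10360 m / (2.998×10^8 m/s))
= 1.43669 × (10.4185 μs) = 14.97 μs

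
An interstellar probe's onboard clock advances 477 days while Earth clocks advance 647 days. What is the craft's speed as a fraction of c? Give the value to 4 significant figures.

β ≈ 0.6756

γ = Δt/τ₀ = 647/477 = 1.35639
β = √(1 − 1/γ²) = √(1 − 1/1.35639²) = 0.6756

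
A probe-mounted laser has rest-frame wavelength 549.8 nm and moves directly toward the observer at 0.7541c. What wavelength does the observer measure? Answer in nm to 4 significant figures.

λ_obs ≈ 205.9 nm

Relativistic Doppler: λ_obs = λ_src √((1−β)/(1+β))
= 549.8 × √(0.245900/1.75410) = 549.8 × 0.374414 = 205.9 nm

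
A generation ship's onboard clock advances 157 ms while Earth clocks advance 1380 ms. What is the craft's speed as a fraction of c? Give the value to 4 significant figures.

γ = Δt/τ₀ = 1380/157 = 8.78981
β = √(1 − 1/γ²) = √(1 − 1/8.78981²) = 0.9935

β ≈ 0.9935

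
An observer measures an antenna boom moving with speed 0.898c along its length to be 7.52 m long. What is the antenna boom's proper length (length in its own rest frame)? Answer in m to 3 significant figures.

γ = 1/√(1 − 0.898²) = 2.2728
L₀ = γL = 2.2728 × 7.52 = 17.1 m

L₀ ≈ 17.1 m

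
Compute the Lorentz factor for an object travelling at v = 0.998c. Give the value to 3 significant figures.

γ = 1/√(1 − β²) = 1/√(1 − 0.998²) = 1/√(0.0039960) = 15.8

γ ≈ 15.8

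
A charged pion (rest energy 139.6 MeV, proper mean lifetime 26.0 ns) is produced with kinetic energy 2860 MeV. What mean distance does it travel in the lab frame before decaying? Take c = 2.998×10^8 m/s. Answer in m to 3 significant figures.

γ = 1 + K/(m₀c²) = 1 + 2860/139.6 = 21.487
β = √(1 − 1/γ²) = 0.99892
Dilated lifetime: γτ₀ = 21.487 × 26.0 ns = 558.66 ns
d = βc·γτ₀ = 0.99892 × (2.998×10^8 m/s) × 5.5866×10^-7 s = 167 m

d ≈ 167 m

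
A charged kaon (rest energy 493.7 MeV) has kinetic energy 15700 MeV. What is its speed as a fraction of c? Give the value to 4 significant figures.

β ≈ 0.9995

γ = 1 + K/(m₀c²) = 1 + 15700/493.7 = 32.8007
β = √(1 − 1/γ²) = 0.9995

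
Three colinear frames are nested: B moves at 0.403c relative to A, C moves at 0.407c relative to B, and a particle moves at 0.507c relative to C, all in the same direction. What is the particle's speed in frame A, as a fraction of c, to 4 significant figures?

Compose boost 2: (0.407 + 0.403)/(1 + 0.407×0.403) = 0.8100/1.16402 = 0.695864
Compose boost 3: (0.507 + 0.695864)/(1 + 0.507×0.695864) = 1.20286/1.35280 = 0.8892

u ≈ 0.8892c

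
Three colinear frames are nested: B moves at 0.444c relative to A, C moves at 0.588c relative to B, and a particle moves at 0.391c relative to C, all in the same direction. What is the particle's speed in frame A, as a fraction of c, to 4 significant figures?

u ≈ 0.9162c

Compose boost 2: (0.588 + 0.444)/(1 + 0.588×0.444) = 1.032/1.26107 = 0.818351
Compose boost 3: (0.391 + 0.818351)/(1 + 0.391×0.818351) = 1.20935/1.31998 = 0.9162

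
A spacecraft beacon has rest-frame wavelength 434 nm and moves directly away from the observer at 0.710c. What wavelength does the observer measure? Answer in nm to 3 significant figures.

Relativistic Doppler: λ_obs = λ_src √((1+β)/(1−β))
= 434 × √(1.7100/0.29000) = 434 × 2.4283 = 1050 nm

λ_obs ≈ 1050 nm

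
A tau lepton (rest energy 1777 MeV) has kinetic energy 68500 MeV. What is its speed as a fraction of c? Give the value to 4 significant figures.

β ≈ 0.9997

γ = 1 + K/(m₀c²) = 1 + 68500/1777 = 39.5481
β = √(1 − 1/γ²) = 0.9997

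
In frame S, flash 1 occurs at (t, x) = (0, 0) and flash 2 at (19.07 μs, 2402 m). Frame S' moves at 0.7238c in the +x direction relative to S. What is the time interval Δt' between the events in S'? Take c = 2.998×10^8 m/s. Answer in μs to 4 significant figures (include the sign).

Δt' ≈ 19.23 μs

γ = 1/√(1 − 0.7238²) = 1.44925
Δt' = γ(Δt − vΔx/c²) = 1.44925 × (19.07 μs − 0.7238×2402 m / (2.998×10^8 m/s))
= 1.44925 × (13.2709 μs) = 19.23 μs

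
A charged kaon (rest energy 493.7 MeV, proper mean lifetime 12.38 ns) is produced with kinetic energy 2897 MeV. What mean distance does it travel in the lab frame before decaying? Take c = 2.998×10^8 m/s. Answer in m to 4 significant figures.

d ≈ 25.22 m

γ = 1 + K/(m₀c²) = 1 + 2897/493.7 = 6.86794
β = √(1 − 1/γ²) = 0.989343
Dilated lifetime: γτ₀ = 6.86794 × 12.38 ns = 85.0250 ns
d = βc·γτ₀ = 0.989343 × (2.998×10^8 m/s) × 8.50250×10^-8 s = 25.22 m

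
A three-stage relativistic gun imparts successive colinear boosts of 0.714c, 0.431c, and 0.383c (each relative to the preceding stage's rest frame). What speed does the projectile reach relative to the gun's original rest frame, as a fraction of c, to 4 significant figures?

Compose boost 2: (0.431 + 0.714)/(1 + 0.431×0.714) = 1.145/1.30773 = 0.875560
Compose boost 3: (0.383 + 0.875560)/(1 + 0.383×0.875560) = 1.25856/1.33534 = 0.9425

u ≈ 0.9425c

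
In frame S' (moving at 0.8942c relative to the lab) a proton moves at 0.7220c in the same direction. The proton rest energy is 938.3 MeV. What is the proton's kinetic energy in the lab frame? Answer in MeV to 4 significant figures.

K ≈ 4047 MeV

u_lab = (0.7220 + 0.8942)/(1 + 0.7220×0.8942) = 0.9821268
γ = 1/√(1 − 0.9821268²) = 5.31291
K = (γ − 1)m₀c² = (5.31291 − 1) × 938.3 = 4.31291 × 938.3 = 4047 MeV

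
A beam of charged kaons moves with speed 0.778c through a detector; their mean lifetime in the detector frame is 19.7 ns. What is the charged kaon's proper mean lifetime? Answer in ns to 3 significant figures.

τ₀ ≈ 12.4 ns

γ = 1/√(1 − 0.778²) = 1.5917
Proper time: τ₀ = Δt/γ = 19.7/1.5917 = 12.4 ns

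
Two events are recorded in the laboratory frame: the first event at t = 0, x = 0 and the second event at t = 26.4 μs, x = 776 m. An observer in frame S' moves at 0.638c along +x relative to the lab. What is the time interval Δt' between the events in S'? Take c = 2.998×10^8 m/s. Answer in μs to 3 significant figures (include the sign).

Δt' ≈ 32.1 μs

γ = 1/√(1 − 0.638²) = 1.2986
Δt' = γ(Δt − vΔx/c²) = 1.2986 × (26.4 μs − 0.638×776 m / (2.998×10^8 m/s))
= 1.2986 × (24.749 μs) = 32.1 μs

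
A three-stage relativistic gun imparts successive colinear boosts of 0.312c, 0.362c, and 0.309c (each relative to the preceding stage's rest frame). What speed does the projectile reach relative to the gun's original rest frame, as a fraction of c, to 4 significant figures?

u ≈ 0.7704c

Compose boost 2: (0.362 + 0.312)/(1 + 0.362×0.312) = 0.6740/1.11294 = 0.605601
Compose boost 3: (0.309 + 0.605601)/(1 + 0.309×0.605601) = 0.914601/1.18713 = 0.7704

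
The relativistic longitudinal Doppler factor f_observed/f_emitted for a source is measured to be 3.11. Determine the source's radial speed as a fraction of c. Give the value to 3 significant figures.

f_obs/f_src = √((1+β)/(1−β)) = 3.11  ⇒  (1+β)/(1−β) = 9.6721
β = |1 − D²|/(1 + D²) = |1 − 9.6721|/(1 + 9.6721) = 0.813

β ≈ 0.813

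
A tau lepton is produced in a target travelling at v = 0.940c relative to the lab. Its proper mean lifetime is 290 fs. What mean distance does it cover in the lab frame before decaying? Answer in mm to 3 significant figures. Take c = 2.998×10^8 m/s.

γ = 1/√(1 − 0.940²) = 2.9311
Dilated lifetime: Δt = γτ₀ = 2.9311 × 290 fs = 850.01 fs
d = vΔt = 0.940c × 850.01 fs = 2.8181×10^8 m/s × 8.5001×10^-13 s = 0.240 mm

d ≈ 0.240 mm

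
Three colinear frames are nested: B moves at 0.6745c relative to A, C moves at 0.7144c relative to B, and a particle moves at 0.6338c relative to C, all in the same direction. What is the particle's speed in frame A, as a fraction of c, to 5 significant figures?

u ≈ 0.98559c

Compose boost 2: (0.7144 + 0.6745)/(1 + 0.7144×0.6745) = 1.3889/1.481863 = 0.9372663
Compose boost 3: (0.6338 + 0.9372663)/(1 + 0.6338×0.9372663) = 1.571066/1.594039 = 0.98559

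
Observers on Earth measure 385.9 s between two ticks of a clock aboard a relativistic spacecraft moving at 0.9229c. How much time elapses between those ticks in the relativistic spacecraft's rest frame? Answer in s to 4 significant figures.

τ₀ ≈ 148.6 s

γ = 1/√(1 − 0.9229²) = 2.59713
Proper time: τ₀ = Δt/γ = 385.9/2.59713 = 148.6 s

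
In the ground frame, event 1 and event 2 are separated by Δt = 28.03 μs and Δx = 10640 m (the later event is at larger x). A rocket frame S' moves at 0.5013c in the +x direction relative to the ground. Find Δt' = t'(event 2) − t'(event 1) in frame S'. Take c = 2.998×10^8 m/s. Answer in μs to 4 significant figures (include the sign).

γ = 1/√(1 − 0.5013²) = 1.15570
Δt' = γ(Δt − vΔx/c²) = 1.15570 × (28.03 μs − 0.5013×10640 m / (2.998×10^8 m/s))
= 1.15570 × (10.2387 μs) = 11.83 μs

Δt' ≈ 11.83 μs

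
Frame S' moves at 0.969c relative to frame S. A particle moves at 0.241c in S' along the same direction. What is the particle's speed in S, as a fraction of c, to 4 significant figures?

Relativistic velocity addition: u = (u' + v)/(1 + u'v/c²)
= (0.241 + 0.969)/(1 + 0.241×0.969) = 1.210/1.23353 = 0.9809

u ≈ 0.9809c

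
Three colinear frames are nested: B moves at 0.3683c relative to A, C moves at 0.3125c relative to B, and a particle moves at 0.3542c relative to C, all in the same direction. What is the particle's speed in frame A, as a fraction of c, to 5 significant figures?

u ≈ 0.79320c

Compose boost 2: (0.3125 + 0.3683)/(1 + 0.3125×0.3683) = 0.68080/1.115094 = 0.6105316
Compose boost 3: (0.3542 + 0.6105316)/(1 + 0.3542×0.6105316) = 0.9647316/1.216250 = 0.79320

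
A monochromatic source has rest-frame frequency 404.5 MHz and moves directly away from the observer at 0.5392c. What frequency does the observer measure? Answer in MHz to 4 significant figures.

f_obs ≈ 221.3 MHz

Relativistic Doppler: f_obs = f_src √((1−β)/(1+β))
= 404.5 × √(0.460800/1.53920) = 404.5 × 0.547153 = 221.3 MHz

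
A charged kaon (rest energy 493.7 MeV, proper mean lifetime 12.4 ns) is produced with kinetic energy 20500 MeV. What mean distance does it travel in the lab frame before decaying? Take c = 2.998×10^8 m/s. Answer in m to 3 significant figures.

γ = 1 + K/(m₀c²) = 1 + 20500/493.7 = 42.523
β = √(1 − 1/γ²) = 0.99972
Dilated lifetime: γτ₀ = 42.523 × 12.4 ns = 527.29 ns
d = βc·γτ₀ = 0.99972 × (2.998×10^8 m/s) × 5.2729×10^-7 s = 158 m

d ≈ 158 m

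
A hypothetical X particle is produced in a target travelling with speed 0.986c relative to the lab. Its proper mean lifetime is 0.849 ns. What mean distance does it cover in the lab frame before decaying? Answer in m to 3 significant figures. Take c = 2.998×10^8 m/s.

γ = 1/√(1 − 0.986²) = 5.9972
Dilated lifetime: Δt = γτ₀ = 5.9972 × 0.849 ns = 5.0916 ns
d = vΔt = 0.986c × 5.0916 ns = 2.9560×10^8 m/s × 5.0916×10^-9 s = 1.51 m

d ≈ 1.51 m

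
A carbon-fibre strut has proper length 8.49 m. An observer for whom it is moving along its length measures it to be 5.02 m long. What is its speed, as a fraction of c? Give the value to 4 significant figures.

β ≈ 0.8065

γ = L₀/L = 8.49/5.02 = 1.69124
β = √(1 − 1/γ²) = 0.8065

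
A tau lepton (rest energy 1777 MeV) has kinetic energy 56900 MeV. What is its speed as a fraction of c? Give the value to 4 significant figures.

γ = 1 + K/(m₀c²) = 1 + 56900/1777 = 33.0203
β = √(1 − 1/γ²) = 0.9995

β ≈ 0.9995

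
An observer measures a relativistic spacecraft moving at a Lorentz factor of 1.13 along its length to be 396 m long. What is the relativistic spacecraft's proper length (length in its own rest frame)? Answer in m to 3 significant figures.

γ = 1.13 (given)
L₀ = γL = 1.13 × 396 = 447 m

L₀ ≈ 447 m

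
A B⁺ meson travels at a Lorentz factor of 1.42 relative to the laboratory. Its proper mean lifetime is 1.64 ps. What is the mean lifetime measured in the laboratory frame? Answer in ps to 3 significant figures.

γ = 1.42 (given)
Time dilation: Δt = γτ₀ = 1.42 × 1.64 ps = 2.33 ps

Δt ≈ 2.33 ps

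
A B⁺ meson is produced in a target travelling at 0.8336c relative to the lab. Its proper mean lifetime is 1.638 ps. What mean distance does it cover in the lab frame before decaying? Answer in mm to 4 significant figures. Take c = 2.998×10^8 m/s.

γ = 1/√(1 − 0.8336²) = 1.81039
Dilated lifetime: Δt = γτ₀ = 1.81039 × 1.638 ps = 2.96541 ps
d = vΔt = 0.8336c × 2.96541 ps = 2.49913×10^8 m/s × 2.96541×10^-12 s = 0.7411 mm

d ≈ 0.7411 mm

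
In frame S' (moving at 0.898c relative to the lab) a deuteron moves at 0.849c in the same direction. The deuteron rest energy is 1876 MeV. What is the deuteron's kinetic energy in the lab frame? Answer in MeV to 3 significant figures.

K ≈ 12300 MeV

u_lab = (0.849 + 0.898)/(1 + 0.849×0.898) = 0.991261
γ = 1/√(1 − 0.991261²) = 7.5805
K = (γ − 1)m₀c² = (7.5805 − 1) × 1876 = 6.5805 × 1876 = 12300 MeV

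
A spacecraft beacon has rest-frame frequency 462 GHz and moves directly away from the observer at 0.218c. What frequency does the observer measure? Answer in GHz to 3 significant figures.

f_obs ≈ 370 GHz

Relativistic Doppler: f_obs = f_src √((1−β)/(1+β))
= 462 × √(0.78200/1.2180) = 462 × 0.80127 = 370 GHz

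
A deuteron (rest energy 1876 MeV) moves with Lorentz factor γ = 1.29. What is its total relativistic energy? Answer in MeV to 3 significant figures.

γ = 1.29 (given)
E = γm₀c² = 1.29 × 1876 MeV = 2420 MeV

E ≈ 2420 MeV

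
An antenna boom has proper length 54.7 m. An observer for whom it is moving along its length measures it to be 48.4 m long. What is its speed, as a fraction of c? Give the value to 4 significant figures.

β ≈ 0.4659

γ = L₀/L = 54.7/48.4 = 1.13017
β = √(1 − 1/γ²) = 0.4659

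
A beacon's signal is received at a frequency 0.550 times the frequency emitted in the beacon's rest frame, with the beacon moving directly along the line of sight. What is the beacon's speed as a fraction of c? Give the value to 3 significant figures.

f_obs/f_src = √((1−β)/(1+β)) = 0.550  ⇒  (1−β)/(1+β) = 0.30250
β = |1 − D²|/(1 + D²) = |1 − 0.30250|/(1 + 0.30250) = 0.536

β ≈ 0.536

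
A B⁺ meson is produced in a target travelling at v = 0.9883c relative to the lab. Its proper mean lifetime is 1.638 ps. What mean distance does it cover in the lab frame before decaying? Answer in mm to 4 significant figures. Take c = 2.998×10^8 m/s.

γ = 1/√(1 − 0.9883²) = 6.55641
Dilated lifetime: Δt = γτ₀ = 6.55641 × 1.638 ps = 10.7394 ps
d = vΔt = 0.9883c × 10.7394 ps = 2.96292×10^8 m/s × 1.07394×10^-11 s = 3.182 mm

d ≈ 3.182 mm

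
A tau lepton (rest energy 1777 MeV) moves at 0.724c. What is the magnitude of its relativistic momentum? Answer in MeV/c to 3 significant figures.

p ≈ 1870 MeV/c

γ = 1/√(1 − 0.724²) = 1.4497
p = γβm₀c = 1.4497 × 0.724 × 1777 MeV/c = 1870 MeV/c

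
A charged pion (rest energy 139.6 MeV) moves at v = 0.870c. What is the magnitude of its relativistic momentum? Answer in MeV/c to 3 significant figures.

p ≈ 246 MeV/c

γ = 1/√(1 − 0.870²) = 2.0282
p = γβm₀c = 2.0282 × 0.870 × 139.6 MeV/c = 246 MeV/c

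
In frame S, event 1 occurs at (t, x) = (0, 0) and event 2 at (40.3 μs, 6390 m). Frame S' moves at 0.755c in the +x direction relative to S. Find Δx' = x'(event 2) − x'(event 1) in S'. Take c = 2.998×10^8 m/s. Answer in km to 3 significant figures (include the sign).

γ = 1/√(1 − 0.755²) = 1.5250
Δx' = γ(Δx − vΔt) = 1.5250 × (6390 m − 0.755×(2.998×10^8 m/s)×40.3×10^-6 s)
= 1.5250 × (-2731.9 m) = -4.17 km

Δx' ≈ -4.17 km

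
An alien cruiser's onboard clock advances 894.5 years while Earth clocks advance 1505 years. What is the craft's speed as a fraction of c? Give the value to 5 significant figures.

β ≈ 0.80420

γ = Δt/τ₀ = 1505/894.5 = 1.682504
β = √(1 − 1/γ²) = √(1 − 1/1.682504²) = 0.80420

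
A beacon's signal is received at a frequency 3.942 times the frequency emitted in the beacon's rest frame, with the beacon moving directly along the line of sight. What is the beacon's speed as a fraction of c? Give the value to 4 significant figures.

f_obs/f_src = √((1+β)/(1−β)) = 3.942  ⇒  (1+β)/(1−β) = 15.5394
β = |1 − D²|/(1 + D²) = |1 − 15.5394|/(1 + 15.5394) = 0.8791

β ≈ 0.8791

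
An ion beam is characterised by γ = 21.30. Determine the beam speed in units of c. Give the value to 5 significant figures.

β = √(1 − 1/γ²) = √(1 − 1/21.30²) = √(0.9977959) = 0.99890

β ≈ 0.99890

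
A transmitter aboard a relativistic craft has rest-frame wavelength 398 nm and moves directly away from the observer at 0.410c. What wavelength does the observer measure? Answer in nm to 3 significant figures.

Relativistic Doppler: λ_obs = λ_src √((1+β)/(1−β))
= 398 × √(1.4100/0.59000) = 398 × 1.5459 = 615 nm

λ_obs ≈ 615 nm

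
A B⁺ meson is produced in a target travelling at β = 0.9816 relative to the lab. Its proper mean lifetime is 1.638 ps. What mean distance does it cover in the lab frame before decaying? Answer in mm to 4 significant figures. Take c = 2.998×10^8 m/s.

γ = 1/√(1 − 0.9816²) = 5.23701
Dilated lifetime: Δt = γτ₀ = 5.23701 × 1.638 ps = 8.57822 ps
d = vΔt = 0.9816c × 8.57822 ps = 2.94284×10^8 m/s × 8.57822×10^-12 s = 2.524 mm

d ≈ 2.524 mm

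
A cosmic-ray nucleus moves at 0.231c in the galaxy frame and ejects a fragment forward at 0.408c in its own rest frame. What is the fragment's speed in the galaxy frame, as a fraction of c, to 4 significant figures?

Compose boost 2: (0.408 + 0.231)/(1 + 0.408×0.231) = 0.6390/1.09425 = 0.5840

u ≈ 0.5840c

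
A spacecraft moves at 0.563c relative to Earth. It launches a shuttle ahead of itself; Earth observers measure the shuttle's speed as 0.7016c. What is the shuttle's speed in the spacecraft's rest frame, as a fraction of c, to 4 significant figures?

u' ≈ 0.2291c

Inverse velocity addition: u' = (u − v)/(1 − uv/c²)
= (0.7016 − 0.563)/(1 − 0.7016×0.563) = 0.1386/0.604999 = 0.2291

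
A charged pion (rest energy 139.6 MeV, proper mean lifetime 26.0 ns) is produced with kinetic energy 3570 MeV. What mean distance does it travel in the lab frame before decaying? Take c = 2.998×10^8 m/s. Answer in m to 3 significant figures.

γ = 1 + K/(m₀c²) = 1 + 3570/139.6 = 26.573
β = √(1 − 1/γ²) = 0.99929
Dilated lifetime: γτ₀ = 26.573 × 26.0 ns = 690.90 ns
d = βc·γτ₀ = 0.99929 × (2.998×10^8 m/s) × 6.9090×10^-7 s = 207 m

d ≈ 207 m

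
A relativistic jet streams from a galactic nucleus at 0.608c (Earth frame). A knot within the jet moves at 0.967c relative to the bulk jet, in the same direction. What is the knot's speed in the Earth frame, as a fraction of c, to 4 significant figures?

Relativistic velocity addition: u = (u' + v)/(1 + u'v/c²)
= (0.967 + 0.608)/(1 + 0.967×0.608) = 1.575/1.58794 = 0.9919

u ≈ 0.9919c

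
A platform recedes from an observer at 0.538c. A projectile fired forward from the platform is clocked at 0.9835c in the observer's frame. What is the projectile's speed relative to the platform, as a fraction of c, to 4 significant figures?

u' ≈ 0.9461c

Inverse velocity addition: u' = (u − v)/(1 − uv/c²)
= (0.9835 − 0.538)/(1 − 0.9835×0.538) = 0.4455/0.470877 = 0.9461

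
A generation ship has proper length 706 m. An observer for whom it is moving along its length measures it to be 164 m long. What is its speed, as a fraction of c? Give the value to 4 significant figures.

β ≈ 0.9726

γ = L₀/L = 706/164 = 4.30488
β = √(1 − 1/γ²) = 0.9726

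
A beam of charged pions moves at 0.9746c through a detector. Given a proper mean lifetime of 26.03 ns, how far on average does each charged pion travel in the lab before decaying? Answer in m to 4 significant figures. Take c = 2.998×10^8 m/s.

d ≈ 33.96 m

γ = 1/√(1 − 0.9746²) = 4.46523
Dilated lifetime: Δt = γτ₀ = 4.46523 × 26.03 ns = 116.230 ns
d = vΔt = 0.9746c × 116.230 ns = 2.92185×10^8 m/s × 1.16230×10^-7 s = 33.96 m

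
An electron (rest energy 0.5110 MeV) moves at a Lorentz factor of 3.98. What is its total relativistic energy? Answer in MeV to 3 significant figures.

γ = 3.98 (given)
E = γm₀c² = 3.98 × 0.5110 MeV = 2.03 MeV

E ≈ 2.03 MeV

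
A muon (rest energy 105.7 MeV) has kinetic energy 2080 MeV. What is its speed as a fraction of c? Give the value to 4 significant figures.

γ = 1 + K/(m₀c²) = 1 + 2080/105.7 = 20.6783
β = √(1 − 1/γ²) = 0.9988

β ≈ 0.9988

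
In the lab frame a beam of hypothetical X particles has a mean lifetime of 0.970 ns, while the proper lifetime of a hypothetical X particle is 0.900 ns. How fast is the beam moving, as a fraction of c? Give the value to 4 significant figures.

β ≈ 0.3730

γ = Δt/τ₀ = 0.970/0.900 = 1.07778
β = √(1 − 1/γ²) = √(1 − 1/1.07778²) = 0.3730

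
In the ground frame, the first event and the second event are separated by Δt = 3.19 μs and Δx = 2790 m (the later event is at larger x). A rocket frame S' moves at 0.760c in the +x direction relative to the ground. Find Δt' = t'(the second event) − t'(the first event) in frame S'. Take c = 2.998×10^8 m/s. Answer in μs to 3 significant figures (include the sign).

Δt' ≈ -5.97 μs

γ = 1/√(1 − 0.760²) = 1.5386
Δt' = γ(Δt − vΔx/c²) = 1.5386 × (3.19 μs − 0.760×2790 m / (2.998×10^8 m/s))
= 1.5386 × (-3.8827 μs) = -5.97 μs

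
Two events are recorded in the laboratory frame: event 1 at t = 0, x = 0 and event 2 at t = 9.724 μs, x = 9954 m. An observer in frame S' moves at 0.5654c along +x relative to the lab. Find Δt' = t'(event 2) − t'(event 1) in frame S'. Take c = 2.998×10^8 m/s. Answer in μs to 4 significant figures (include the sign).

γ = 1/√(1 − 0.5654²) = 1.21239
Δt' = γ(Δt − vΔx/c²) = 1.21239 × (9.724 μs − 0.5654×9954 m / (2.998×10^8 m/s))
= 1.21239 × (-9.04849 μs) = -10.97 μs

Δt' ≈ -10.97 μs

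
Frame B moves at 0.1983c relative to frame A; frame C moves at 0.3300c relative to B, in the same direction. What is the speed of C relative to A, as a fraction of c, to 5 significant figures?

u ≈ 0.49585c

Compose boost 2: (0.3300 + 0.1983)/(1 + 0.3300×0.1983) = 0.52830/1.065439 = 0.49585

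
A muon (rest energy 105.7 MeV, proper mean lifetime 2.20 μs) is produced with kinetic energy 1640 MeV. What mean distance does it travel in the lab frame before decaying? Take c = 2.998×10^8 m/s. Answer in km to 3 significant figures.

γ = 1 + K/(m₀c²) = 1 + 1640/105.7 = 16.516
β = √(1 − 1/γ²) = 0.99817
Dilated lifetime: γτ₀ = 16.516 × 2.20 μs = 36.334 μs
d = βc·γτ₀ = 0.99817 × (2.998×10^8 m/s) × 3.6334×10^-5 s = 10.9 km

d ≈ 10.9 km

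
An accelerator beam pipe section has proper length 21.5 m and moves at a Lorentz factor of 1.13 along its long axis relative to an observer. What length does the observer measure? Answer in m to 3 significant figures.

γ = 1.13 (given)
Length contraction: L = L₀/γ = 21.5/1.13 = 19.0 m

L ≈ 19.0 m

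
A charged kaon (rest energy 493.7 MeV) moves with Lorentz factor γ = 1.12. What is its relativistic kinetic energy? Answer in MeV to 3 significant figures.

γ = 1.12 (given)
K = (γ − 1)m₀c² = (1.12 − 1) × 493.7 MeV = 0.12000 × 493.7 MeV = 59.2 MeV

K ≈ 59.2 MeV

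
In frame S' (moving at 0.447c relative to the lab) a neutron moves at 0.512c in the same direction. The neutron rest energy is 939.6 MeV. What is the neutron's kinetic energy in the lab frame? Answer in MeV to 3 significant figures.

u_lab = (0.512 + 0.447)/(1 + 0.512×0.447) = 0.780396
γ = 1/√(1 − 0.780396²) = 1.5993
K = (γ − 1)m₀c² = (1.5993 − 1) × 939.6 = 0.59927 × 939.6 = 563 MeV

K ≈ 563 MeV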